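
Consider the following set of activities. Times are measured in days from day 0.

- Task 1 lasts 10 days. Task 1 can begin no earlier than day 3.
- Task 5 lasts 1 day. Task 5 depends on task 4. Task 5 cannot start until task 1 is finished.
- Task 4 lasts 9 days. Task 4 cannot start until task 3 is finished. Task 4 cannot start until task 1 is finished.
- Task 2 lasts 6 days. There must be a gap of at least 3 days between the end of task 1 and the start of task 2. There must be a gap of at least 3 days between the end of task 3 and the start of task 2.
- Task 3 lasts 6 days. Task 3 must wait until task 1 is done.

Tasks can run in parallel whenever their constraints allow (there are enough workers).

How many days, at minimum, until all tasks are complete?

After its own release at day 3, task 1 can start at day 3 and finishes at day 13.
After task 1 (finishes day 13), task 3 can start at day 13 and finishes at day 19.
Task 4 cannot start until task 3 (finishes day 19); task 1 (finishes day 13). The controlling bound is day 19, so task 4 finishes at 19 + 9 = day 28.
Task 5 needs all of task 4 (finishes day 28); task 1 (finishes day 13). That puts its earliest start at day 28; it finishes at 28 + 1 = day 29.
For task 2: task 1 (finishes day 13, plus 3-day gap → day 16); task 3 (finishes day 19, plus 3-day gap → day 22). Taking the maximum gives a start of day 22, and it finishes at 22 + 6 = day 28.
All tasks are finished once the last one completes. Finish times: Task 1 at 13, Task 2 at 28, Task 3 at 19, Task 4 at 28, Task 5 at 29. The latest is day 29.

29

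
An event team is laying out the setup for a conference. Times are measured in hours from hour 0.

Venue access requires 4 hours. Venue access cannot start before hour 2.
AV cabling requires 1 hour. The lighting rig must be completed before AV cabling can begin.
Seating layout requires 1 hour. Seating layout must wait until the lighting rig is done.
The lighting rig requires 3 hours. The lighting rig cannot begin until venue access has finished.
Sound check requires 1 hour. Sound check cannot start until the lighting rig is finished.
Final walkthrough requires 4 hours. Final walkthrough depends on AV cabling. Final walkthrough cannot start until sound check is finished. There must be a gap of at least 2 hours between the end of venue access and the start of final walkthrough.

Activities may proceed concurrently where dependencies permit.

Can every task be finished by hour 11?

No

Venue access waits on its own release at hour 2, so it starts at hour 2 and finishes at 2 + 4 = hour 6.
After venue access (finishes hour 6), the lighting rig can start at hour 6 and finishes at hour 9.
Sound check cannot begin until the lighting rig (finishes hour 9). It runs from hour 9 to 9 + 1 = hour 10.
Seating layout cannot begin until the lighting rig (finishes hour 9). It runs from hour 9 to 9 + 1 = hour 10.
After the lighting rig (finishes hour 9), AV cabling can start at hour 9 and finishes at hour 10.
Final walkthrough needs all of AV cabling (finishes hour 10); sound check (finishes hour 10); venue access (finishes hour 6, plus 2-hour gap → hour 8). That puts its earliest start at hour 10; it finishes at 10 + 4 = hour 14.
The earliest everything can be done is hour 14, which is after the deadline of 11, so it is not possible.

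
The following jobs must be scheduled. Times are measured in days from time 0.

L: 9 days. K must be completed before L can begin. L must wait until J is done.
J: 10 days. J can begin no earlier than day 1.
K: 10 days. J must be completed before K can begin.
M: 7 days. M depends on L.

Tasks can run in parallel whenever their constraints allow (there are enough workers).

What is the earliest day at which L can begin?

21

J waits on its own release at day 1, so it starts at day 1 and finishes at 1 + 10 = day 11.
K cannot begin until J (finishes day 11). It runs from day 11 to 11 + 10 = day 21.
L waits on K (finishes day 21); J (finishes day 11). The latest of these is day 21, which is the earliest L can start.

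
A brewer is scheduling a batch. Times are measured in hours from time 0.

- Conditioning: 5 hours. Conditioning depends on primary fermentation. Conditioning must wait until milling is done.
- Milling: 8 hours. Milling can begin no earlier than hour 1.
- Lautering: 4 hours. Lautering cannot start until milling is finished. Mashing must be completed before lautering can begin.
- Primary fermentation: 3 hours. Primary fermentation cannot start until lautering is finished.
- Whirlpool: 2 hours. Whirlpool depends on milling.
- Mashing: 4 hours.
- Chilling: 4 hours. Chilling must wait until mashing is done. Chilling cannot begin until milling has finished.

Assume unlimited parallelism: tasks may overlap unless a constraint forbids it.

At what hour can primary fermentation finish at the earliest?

16

Mashing can start immediately at hour 0; it finishes at hour 4.
Milling waits on its own release at hour 1, so it starts at hour 1 and finishes at 1 + 8 = hour 9.
Lautering needs all of milling (finishes hour 9); mashing (finishes hour 4). That puts its earliest start at hour 9; it finishes at 9 + 4 = hour 13.
Primary fermentation cannot begin until lautering (finishes hour 13). It runs from hour 13 to 13 + 3 = hour 16.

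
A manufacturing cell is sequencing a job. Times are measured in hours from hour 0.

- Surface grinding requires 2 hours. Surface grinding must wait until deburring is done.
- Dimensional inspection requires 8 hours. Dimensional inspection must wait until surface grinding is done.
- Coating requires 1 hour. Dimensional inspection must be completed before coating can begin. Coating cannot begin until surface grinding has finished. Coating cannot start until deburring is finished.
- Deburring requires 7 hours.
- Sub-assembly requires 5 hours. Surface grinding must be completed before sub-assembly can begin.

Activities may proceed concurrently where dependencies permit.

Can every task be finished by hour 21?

Yes

Deburring can start immediately at hour 0; it finishes at hour 7.
Surface grinding waits on deburring (finishes hour 7), so it starts at hour 7 and finishes at 7 + 2 = hour 9.
Sub-assembly waits on surface grinding (finishes hour 9), so it starts at hour 9 and finishes at 9 + 5 = hour 14.
Dimensional inspection waits on surface grinding (finishes hour 9), so it starts at hour 9 and finishes at 9 + 8 = hour 17.
For coating: dimensional inspection (finishes hour 17); surface grinding (finishes hour 9); deburring (finishes hour 7). Taking the maximum gives a start of hour 17, and it finishes at 17 + 1 = hour 18.
Every task is finished by hour 18, which is no later than the deadline of 21, so the schedule is feasible.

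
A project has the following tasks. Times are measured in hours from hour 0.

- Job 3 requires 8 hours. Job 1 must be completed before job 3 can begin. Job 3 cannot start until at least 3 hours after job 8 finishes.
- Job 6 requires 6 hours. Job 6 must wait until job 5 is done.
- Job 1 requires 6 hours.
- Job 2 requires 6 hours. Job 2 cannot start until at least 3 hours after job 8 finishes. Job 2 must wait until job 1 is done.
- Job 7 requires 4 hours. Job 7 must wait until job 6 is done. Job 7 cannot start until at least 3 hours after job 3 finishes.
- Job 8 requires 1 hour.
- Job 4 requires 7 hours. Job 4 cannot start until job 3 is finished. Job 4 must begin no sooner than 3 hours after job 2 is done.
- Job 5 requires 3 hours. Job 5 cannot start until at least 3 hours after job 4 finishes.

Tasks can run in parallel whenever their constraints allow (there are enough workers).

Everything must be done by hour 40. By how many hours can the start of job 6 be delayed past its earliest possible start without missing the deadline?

2

Job 8 can start immediately at hour 0; it finishes at hour 1.
Job 1 can start immediately at hour 0; it finishes at hour 6.
Job 3 has to wait for job 1 (finishes hour 6); job 8 (finishes hour 1, plus 3-hour gap → hour 4). The latest of these is hour 6, so job 3 runs hour 6 to 6 + 8 = hour 14.
Job 2 cannot start until job 8 (finishes hour 1, plus 3-hour gap → hour 4); job 1 (finishes hour 6). The controlling bound is hour 6, so job 2 finishes at 6 + 6 = hour 12.
For job 4: job 3 (finishes hour 14); job 2 (finishes hour 12, plus 3-hour gap → hour 15). Taking the maximum gives a start of hour 15, and it finishes at 15 + 7 = hour 22.
Job 5 waits on job 4 (finishes hour 22, plus 3-hour gap → hour 25), so it starts at hour 25 and finishes at 25 + 3 = hour 28.
Job 6 cannot begin until job 5 (finishes hour 28). It runs from hour 28 to 28 + 6 = hour 34.

Working backward from the deadline:
To finish by hour 40, job 7 (duration 4) must start no later than hour 36.
Job 6 has to be done before job 7 (must start by hour 36). That means finishing by hour 36, i.e. starting by 36 − 6 = hour 30.
So job 6 can start as early as hour 28 and as late as hour 30, giving 30 − 28 = 2 hours of slack.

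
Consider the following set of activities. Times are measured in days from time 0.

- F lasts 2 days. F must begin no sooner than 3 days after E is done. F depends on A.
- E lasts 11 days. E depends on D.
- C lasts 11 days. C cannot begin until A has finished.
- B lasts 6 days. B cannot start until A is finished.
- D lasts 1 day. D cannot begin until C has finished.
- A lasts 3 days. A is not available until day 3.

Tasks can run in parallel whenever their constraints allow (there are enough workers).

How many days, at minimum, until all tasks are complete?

A cannot begin until its own release at day 3. It runs from day 3 to 3 + 3 = day 6.
C cannot begin until A (finishes day 6). It runs from day 6 to 6 + 11 = day 17.
After C (finishes day 17), D can start at day 17 and finishes at day 18.
After D (finishes day 18), E can start at day 18 and finishes at day 29.
F has to wait for E (finishes day 29, plus 3-day gap → day 32); A (finishes day 6). The latest of these is day 32, so F runs day 32 to 32 + 2 = day 34.
After A (finishes day 6), B can start at day 6 and finishes at day 12.
All tasks are finished once the last one completes. Finish times: A at 6, B at 12, C at 17, D at 18, E at 29, F at 34. The latest is day 34.

34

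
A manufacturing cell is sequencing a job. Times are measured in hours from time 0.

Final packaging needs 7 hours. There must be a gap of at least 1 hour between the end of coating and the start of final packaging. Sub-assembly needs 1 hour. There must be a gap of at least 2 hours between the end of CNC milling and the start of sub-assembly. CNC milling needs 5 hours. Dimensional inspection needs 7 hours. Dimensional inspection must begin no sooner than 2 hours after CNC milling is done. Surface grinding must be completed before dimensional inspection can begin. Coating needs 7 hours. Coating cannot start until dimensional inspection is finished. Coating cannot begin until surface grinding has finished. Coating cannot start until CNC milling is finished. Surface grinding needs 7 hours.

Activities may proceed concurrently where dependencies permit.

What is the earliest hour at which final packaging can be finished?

Surface grinding can start immediately at hour 0; it finishes at hour 7.
CNC milling has no prerequisites, so it starts at hour 0 and finishes at hour 5.
Dimensional inspection cannot start until CNC milling (finishes hour 5, plus 2-hour gap → hour 7); surface grinding (finishes hour 7). The controlling bound is hour 7, so dimensional inspection finishes at 7 + 7 = hour 14.
For coating: dimensional inspection (finishes hour 14); surface grinding (finishes hour 7); CNC milling (finishes hour 5). Taking the maximum gives a start of hour 14, and it finishes at 14 + 7 = hour 21.
Final packaging waits on coating (finishes hour 21, plus 1-hour gap → hour 22), so it starts at hour 22 and finishes at 22 + 7 = hour 29.

29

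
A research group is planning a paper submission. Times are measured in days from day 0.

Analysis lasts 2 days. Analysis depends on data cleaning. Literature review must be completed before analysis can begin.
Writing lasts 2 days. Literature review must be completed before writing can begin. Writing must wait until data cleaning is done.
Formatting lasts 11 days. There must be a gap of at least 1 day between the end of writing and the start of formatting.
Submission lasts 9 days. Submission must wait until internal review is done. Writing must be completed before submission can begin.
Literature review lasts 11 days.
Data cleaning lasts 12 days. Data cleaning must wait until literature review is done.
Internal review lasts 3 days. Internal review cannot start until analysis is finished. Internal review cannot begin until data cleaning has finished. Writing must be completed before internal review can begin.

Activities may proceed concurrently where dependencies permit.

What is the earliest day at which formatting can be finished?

Literature review can start immediately at day 0; it finishes at day 11.
Data cleaning cannot begin until literature review (finishes day 11). It runs from day 11 to 11 + 12 = day 23.
Writing needs all of literature review (finishes day 11); data cleaning (finishes day 23). That puts its earliest start at day 23; it finishes at 23 + 2 = day 25.
After writing (finishes day 25, plus 1-day gap → day 26), formatting can start at day 26 and finishes at day 37.

37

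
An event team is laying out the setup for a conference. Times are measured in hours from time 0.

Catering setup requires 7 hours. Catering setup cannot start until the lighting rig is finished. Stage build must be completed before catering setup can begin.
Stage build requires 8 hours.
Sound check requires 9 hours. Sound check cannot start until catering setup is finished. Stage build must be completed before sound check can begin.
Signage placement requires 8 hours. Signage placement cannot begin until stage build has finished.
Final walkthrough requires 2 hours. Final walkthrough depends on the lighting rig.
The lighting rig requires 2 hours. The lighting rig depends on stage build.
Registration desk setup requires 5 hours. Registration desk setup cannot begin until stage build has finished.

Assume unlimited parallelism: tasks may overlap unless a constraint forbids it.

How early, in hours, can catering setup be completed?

Stage build can start immediately at hour 0; it finishes at hour 8.
After stage build (finishes hour 8), the lighting rig can start at hour 8 and finishes at hour 10.
Catering setup cannot start until the lighting rig (finishes hour 10); stage build (finishes hour 8). The controlling bound is hour 10, so catering setup finishes at 10 + 7 = hour 17.

17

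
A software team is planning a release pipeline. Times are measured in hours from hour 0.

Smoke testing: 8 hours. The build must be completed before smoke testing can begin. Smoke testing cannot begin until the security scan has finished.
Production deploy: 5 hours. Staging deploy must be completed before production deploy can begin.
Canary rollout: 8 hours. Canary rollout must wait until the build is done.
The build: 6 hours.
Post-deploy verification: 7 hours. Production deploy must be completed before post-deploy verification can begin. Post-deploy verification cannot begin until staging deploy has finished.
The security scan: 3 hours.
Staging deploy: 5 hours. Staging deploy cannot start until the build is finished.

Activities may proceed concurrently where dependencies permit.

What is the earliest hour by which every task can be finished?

23

The security scan can start immediately at hour 0; it finishes at hour 3.
The build has no prerequisites, so it starts at hour 0 and finishes at hour 6.
Canary rollout waits on the build (finishes hour 6), so it starts at hour 6 and finishes at 6 + 8 = hour 14.
Smoke testing cannot start until the build (finishes hour 6); the security scan (finishes hour 3). The controlling bound is hour 6, so smoke testing finishes at 6 + 8 = hour 14.
Staging deploy cannot begin until the build (finishes hour 6). It runs from hour 6 to 6 + 5 = hour 11.
Production deploy cannot begin until staging deploy (finishes hour 11). It runs from hour 11 to 11 + 5 = hour 16.
Post-deploy verification has to wait for production deploy (finishes hour 16); staging deploy (finishes hour 11). The latest of these is hour 16, so post-deploy verification runs hour 16 to 16 + 7 = hour 23.
All tasks are finished once the last one completes. Finish times: The build at 6, The security scan at 3, Staging deploy at 11, Smoke testing at 14, Canary rollout at 14, Production deploy at 16, Post-deploy verification at 23. The latest is hour 23.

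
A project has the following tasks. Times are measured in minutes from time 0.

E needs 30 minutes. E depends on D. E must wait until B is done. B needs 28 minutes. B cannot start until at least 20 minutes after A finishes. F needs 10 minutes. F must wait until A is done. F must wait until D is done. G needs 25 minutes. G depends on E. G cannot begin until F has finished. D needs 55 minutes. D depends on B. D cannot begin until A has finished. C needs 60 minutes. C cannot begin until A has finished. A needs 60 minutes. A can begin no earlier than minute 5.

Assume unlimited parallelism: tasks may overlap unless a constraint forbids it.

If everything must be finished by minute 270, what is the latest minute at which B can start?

To finish by minute 270, G (duration 25) must start no later than minute 245.
Since G (must start by minute 245) depends on it, E must finish by minute 245. Backing off its 30-minute duration gives a latest start of minute 215.
F feeds into G (must start by minute 245); so F must finish by minute 245 and therefore start by minute 235.
D feeds E (must start by minute 215); F (must start by minute 235). Taking the minimum, D must finish by minute 215 and start by 215 − 55 = minute 160.
B has several dependents: D (must start by minute 160); E (must start by minute 215). The earliest of those limits is minute 160, so B must start by 160 − 28 = minute 132.

132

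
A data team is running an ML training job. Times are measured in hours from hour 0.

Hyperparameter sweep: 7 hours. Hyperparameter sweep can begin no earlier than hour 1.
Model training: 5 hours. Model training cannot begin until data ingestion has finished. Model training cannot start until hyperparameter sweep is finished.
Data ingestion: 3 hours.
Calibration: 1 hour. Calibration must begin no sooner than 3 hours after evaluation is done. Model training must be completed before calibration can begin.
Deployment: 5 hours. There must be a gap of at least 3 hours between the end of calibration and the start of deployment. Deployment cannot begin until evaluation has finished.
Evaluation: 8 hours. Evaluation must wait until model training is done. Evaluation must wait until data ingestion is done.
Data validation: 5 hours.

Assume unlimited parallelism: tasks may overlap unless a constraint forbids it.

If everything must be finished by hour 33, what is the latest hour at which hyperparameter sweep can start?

1

Deployment must finish by hour 33; it takes 5 hours, so it must start by 33 − 5 = hour 28.
Since deployment (must start by hour 28, minus 3-hour gap → hour 25) depends on it, calibration must finish by hour 25. Backing off its 1-hour duration gives a latest start of hour 24.
For evaluation: calibration (must start by hour 24, minus 3-hour gap → hour 21); deployment (must start by hour 28). The most restrictive is hour 21; with an 8-hour duration, evaluation must start by hour 13.
Model training has several dependents: evaluation (must start by hour 13); calibration (must start by hour 24). The earliest of those limits is hour 13, so model training must start by 13 − 5 = hour 8.
Hyperparameter sweep must finish before model training (must start by hour 8). With a 7-hour duration, hyperparameter sweep must start by 8 − 7 = hour 1.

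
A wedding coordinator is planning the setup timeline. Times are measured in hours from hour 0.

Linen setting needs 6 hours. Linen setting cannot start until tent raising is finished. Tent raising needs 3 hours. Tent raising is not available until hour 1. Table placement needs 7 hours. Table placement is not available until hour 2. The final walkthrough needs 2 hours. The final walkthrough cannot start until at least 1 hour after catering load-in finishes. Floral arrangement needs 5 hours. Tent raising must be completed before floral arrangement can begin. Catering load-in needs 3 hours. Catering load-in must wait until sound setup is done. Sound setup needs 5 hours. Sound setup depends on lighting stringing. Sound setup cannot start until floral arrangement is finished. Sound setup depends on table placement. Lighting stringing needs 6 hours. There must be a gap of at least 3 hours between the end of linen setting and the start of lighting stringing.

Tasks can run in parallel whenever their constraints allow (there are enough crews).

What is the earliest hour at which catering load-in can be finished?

After its own release at hour 2, table placement can start at hour 2 and finishes at hour 9.
After its own release at hour 1, tent raising can start at hour 1 and finishes at hour 4.
Floral arrangement cannot begin until tent raising (finishes hour 4). It runs from hour 4 to 4 + 5 = hour 9.
After tent raising (finishes hour 4), linen setting can start at hour 4 and finishes at hour 10.
After linen setting (finishes hour 10, plus 3-hour gap → hour 13), lighting stringing can start at hour 13 and finishes at hour 19.
For sound setup: lighting stringing (finishes hour 19); floral arrangement (finishes hour 9); table placement (finishes hour 9). Taking the maximum gives a start of hour 19, and it finishes at 19 + 5 = hour 24.
Catering load-in waits on sound setup (finishes hour 24), so it starts at hour 24 and finishes at 24 + 3 = hour 27.

27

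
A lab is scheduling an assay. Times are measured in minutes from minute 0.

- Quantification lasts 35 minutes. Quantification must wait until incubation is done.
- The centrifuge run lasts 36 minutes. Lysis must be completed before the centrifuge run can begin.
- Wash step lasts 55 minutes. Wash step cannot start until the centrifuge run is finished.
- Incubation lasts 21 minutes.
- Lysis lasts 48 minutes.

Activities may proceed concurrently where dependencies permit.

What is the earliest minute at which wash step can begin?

84

Lysis has no prerequisites, so it starts at minute 0 and finishes at minute 48.
After lysis (finishes minute 48), the centrifuge run can start at minute 48 and finishes at minute 84.
Wash step waits on the centrifuge run (finishes minute 84), so the earliest it can start is minute 84.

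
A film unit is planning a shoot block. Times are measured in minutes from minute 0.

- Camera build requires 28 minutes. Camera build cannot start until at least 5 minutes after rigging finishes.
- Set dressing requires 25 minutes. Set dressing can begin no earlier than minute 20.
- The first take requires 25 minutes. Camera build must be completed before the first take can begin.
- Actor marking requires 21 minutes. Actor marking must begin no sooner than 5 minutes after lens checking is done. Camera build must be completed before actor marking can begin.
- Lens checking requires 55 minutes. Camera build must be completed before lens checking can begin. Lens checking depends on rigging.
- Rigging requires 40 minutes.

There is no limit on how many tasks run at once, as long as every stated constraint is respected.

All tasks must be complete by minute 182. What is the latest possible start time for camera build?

73

Nothing follows actor marking; the deadline of minute 182 is its only limit. It must start by 182 − 21 = minute 161.
Lens checking has to be done before actor marking (must start by minute 161, minus 5-minute gap → minute 156). That means finishing by minute 156, i.e. starting by 156 − 55 = minute 101.
To finish by minute 182, the first take (duration 25) must start no later than minute 157.
Camera build must finish in time for lens checking (must start by minute 101); actor marking (must start by minute 161); the first take (must start by minute 157). The tightest is minute 101, so camera build must start by 101 − 28 = minute 73.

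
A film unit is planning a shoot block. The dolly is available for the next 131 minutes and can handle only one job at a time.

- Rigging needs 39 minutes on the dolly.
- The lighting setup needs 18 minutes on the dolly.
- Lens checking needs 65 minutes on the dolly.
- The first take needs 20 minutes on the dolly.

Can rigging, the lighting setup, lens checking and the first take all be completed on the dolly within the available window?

Running back to back, the jobs need 39 + 18 + 65 + 20 = 142 minutes on the dolly.
Since 142 > 131, they cannot all fit.

No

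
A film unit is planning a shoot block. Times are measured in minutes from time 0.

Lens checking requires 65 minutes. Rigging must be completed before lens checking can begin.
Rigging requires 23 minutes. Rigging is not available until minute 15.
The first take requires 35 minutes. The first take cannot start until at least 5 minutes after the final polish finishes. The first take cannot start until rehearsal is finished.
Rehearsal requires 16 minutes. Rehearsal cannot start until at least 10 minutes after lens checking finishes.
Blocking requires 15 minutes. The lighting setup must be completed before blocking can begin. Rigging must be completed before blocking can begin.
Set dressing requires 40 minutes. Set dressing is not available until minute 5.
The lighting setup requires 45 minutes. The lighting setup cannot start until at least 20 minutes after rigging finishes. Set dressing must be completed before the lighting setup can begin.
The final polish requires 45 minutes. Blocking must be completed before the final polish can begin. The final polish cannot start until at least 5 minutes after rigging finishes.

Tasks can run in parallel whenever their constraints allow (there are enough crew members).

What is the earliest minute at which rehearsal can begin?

113

Rigging cannot begin until its own release at minute 15. It runs from minute 15 to 15 + 23 = minute 38.
Lens checking waits on rigging (finishes minute 38), so it starts at minute 38 and finishes at 38 + 65 = minute 103.
Rehearsal waits on lens checking (finishes minute 103, plus 10-minute gap → minute 113), so the earliest it can start is minute 113.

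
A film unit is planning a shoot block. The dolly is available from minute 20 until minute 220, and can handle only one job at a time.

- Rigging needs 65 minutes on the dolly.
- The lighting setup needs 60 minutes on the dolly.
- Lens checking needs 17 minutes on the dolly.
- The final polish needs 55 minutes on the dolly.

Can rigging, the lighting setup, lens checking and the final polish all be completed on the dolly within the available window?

The dolly window is 220 − 20 = 200 minutes.
Running back to back, the jobs need 65 + 60 + 17 + 55 = 197 minutes on the dolly.
Since 197 ≤ 200, they fit within the window.

Yes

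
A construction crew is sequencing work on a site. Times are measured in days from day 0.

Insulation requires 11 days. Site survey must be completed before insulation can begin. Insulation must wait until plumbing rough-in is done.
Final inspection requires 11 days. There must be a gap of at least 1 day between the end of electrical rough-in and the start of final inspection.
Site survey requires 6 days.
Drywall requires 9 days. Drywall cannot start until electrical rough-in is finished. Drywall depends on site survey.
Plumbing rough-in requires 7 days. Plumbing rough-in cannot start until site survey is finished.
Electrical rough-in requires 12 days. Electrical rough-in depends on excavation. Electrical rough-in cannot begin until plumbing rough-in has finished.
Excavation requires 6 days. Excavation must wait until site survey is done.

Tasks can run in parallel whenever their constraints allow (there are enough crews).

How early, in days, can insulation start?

13

Site survey can start immediately at day 0; it finishes at day 6.
Plumbing rough-in cannot begin until site survey (finishes day 6). It runs from day 6 to 6 + 7 = day 13.
Insulation waits on site survey (finishes day 6); plumbing rough-in (finishes day 13). The latest of these is day 13, which is the earliest insulation can start.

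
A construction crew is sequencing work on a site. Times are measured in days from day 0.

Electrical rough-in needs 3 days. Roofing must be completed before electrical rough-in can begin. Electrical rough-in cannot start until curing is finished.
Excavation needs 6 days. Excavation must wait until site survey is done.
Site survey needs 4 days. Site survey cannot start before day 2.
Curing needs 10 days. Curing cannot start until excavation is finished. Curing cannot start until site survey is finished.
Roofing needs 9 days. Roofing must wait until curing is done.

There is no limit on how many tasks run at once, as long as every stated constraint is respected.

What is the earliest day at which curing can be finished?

22

Site survey cannot begin until its own release at day 2. It runs from day 2 to 2 + 4 = day 6.
Excavation waits on site survey (finishes day 6), so it starts at day 6 and finishes at 6 + 6 = day 12.
For curing: excavation (finishes day 12); site survey (finishes day 6). Taking the maximum gives a start of day 12, and it finishes at 12 + 10 = day 22.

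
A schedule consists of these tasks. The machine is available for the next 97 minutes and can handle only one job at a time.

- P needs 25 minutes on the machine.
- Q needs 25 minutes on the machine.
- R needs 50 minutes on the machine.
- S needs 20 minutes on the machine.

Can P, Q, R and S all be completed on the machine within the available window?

No

Running back to back, the jobs need 25 + 25 + 50 + 20 = 120 minutes on the machine.
Since 120 > 97, they cannot all fit.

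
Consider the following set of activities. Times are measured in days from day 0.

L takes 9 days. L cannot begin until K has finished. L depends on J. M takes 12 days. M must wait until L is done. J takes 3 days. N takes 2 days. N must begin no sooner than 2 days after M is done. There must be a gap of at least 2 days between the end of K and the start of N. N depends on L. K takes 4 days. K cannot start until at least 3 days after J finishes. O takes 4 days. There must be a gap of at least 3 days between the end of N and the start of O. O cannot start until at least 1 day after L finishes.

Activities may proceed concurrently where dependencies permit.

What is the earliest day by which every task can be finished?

J has no prerequisites, so it starts at day 0 and finishes at day 3.
K waits on J (finishes day 3, plus 3-day gap → day 6), so it starts at day 6 and finishes at 6 + 4 = day 10.
For L: K (finishes day 10); J (finishes day 3). Taking the maximum gives a start of day 10, and it finishes at 10 + 9 = day 19.
M waits on L (finishes day 19), so it starts at day 19 and finishes at 19 + 12 = day 31.
N needs all of M (finishes day 31, plus 2-day gap → day 33); K (finishes day 10, plus 2-day gap → day 12); L (finishes day 19). That puts its earliest start at day 33; it finishes at 33 + 2 = day 35.
O needs all of N (finishes day 35, plus 3-day gap → day 38); L (finishes day 19, plus 1-day gap → day 20). That puts its earliest start at day 38; it finishes at 38 + 4 = day 42.
All tasks are finished once the last one completes. Finish times: J at 3, K at 10, L at 19, M at 31, N at 35, O at 42. The latest is day 42.

42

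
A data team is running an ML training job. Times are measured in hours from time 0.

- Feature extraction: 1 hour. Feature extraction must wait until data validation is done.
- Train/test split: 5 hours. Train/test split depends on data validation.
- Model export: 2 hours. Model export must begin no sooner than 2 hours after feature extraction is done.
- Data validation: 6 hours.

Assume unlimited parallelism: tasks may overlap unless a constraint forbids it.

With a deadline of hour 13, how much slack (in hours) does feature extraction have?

Nothing blocks data validation, so it runs from hour 0 to hour 6.
After data validation (finishes hour 6), feature extraction can start at hour 6 and finishes at hour 7.

Working backward from the deadline:
Nothing follows model export; the deadline of hour 13 is its only limit. It must start by 13 − 2 = hour 11.
Feature extraction has to be done before model export (must start by hour 11, minus 2-hour gap → hour 9). That means finishing by hour 9, i.e. starting by 9 − 1 = hour 8.
So feature extraction can start as early as hour 6 and as late as hour 8, giving 8 − 6 = 2 hours of slack.

2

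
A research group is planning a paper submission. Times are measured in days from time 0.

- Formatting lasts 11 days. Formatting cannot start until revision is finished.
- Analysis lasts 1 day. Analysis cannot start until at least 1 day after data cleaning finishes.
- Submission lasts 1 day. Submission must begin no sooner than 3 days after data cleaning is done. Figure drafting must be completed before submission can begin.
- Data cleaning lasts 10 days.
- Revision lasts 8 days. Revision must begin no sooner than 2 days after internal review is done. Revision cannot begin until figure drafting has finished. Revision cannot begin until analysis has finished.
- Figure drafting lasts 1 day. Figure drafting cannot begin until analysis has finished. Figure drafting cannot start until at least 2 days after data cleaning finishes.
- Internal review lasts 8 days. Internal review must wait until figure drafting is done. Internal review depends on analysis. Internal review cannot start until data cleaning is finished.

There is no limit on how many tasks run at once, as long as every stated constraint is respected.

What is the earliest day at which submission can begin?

Nothing blocks data cleaning, so it runs from day 0 to day 10.
Analysis waits on data cleaning (finishes day 10, plus 1-day gap → day 11), so it starts at day 11 and finishes at 11 + 1 = day 12.
Figure drafting has to wait for analysis (finishes day 12); data cleaning (finishes day 10, plus 2-day gap → day 12). The latest of these is day 12, so figure drafting runs day 12 to 12 + 1 = day 13.
Submission waits on data cleaning (finishes day 10, plus 3-day gap → day 13); figure drafting (finishes day 13). The latest of these is day 13, which is the earliest submission can start.

13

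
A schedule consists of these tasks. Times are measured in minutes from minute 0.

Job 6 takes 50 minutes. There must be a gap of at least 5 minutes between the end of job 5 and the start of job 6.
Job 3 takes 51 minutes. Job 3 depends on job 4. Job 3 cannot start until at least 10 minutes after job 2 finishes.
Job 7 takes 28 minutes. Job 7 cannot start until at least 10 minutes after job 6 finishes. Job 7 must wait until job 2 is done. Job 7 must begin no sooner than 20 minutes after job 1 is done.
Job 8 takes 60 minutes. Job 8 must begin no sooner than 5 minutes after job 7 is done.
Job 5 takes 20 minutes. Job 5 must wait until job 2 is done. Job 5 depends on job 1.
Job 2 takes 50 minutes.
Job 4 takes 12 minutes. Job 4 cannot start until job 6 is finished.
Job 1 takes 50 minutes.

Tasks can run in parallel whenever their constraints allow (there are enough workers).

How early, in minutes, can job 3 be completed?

188

Job 2 has no prerequisites, so it starts at minute 0 and finishes at minute 50.
Job 1 can start immediately at minute 0; it finishes at minute 50.
Job 5 needs all of job 2 (finishes minute 50); job 1 (finishes minute 50). That puts its earliest start at minute 50; it finishes at 50 + 20 = minute 70.
Job 6 waits on job 5 (finishes minute 70, plus 5-minute gap → minute 75), so it starts at minute 75 and finishes at 75 + 50 = minute 125.
Job 4 cannot begin until job 6 (finishes minute 125). It runs from minute 125 to 125 + 12 = minute 137.
Job 3 needs all of job 4 (finishes minute 137); job 2 (finishes minute 50, plus 10-minute gap → minute 60). That puts its earliest start at minute 137; it finishes at 137 + 51 = minute 188.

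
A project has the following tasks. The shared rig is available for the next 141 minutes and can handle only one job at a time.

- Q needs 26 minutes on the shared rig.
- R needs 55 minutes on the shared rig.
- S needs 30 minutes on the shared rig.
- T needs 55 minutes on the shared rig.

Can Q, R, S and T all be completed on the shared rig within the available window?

Running back to back, the jobs need 26 + 55 + 30 + 55 = 166 minutes on the shared rig.
Since 166 > 141, they cannot all fit.

No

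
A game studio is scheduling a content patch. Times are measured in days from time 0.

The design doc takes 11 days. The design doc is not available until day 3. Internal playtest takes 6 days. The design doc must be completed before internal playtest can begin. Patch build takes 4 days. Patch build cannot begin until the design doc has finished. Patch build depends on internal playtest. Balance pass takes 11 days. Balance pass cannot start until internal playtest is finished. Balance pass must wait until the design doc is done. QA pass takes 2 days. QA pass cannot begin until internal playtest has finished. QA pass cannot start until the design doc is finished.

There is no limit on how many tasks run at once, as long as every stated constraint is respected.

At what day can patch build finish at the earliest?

24

The design doc cannot begin until its own release at day 3. It runs from day 3 to 3 + 11 = day 14.
Internal playtest waits on the design doc (finishes day 14), so it starts at day 14 and finishes at 14 + 6 = day 20.
For patch build: the design doc (finishes day 14); internal playtest (finishes day 20). Taking the maximum gives a start of day 20, and it finishes at 20 + 4 = day 24.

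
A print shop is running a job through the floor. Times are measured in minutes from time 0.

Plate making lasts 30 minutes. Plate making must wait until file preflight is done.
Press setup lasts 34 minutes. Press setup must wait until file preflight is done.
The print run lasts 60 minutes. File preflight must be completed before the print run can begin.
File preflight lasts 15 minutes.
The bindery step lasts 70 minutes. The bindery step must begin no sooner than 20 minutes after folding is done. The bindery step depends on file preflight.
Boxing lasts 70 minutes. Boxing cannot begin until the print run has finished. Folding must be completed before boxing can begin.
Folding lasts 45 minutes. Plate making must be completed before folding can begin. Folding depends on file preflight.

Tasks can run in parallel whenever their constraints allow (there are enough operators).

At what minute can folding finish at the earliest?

90

File preflight has no prerequisites, so it starts at minute 0 and finishes at minute 15.
Plate making waits on file preflight (finishes minute 15), so it starts at minute 15 and finishes at 15 + 30 = minute 45.
For folding: plate making (finishes minute 45); file preflight (finishes minute 15). Taking the maximum gives a start of minute 45, and it finishes at 45 + 45 = minute 90.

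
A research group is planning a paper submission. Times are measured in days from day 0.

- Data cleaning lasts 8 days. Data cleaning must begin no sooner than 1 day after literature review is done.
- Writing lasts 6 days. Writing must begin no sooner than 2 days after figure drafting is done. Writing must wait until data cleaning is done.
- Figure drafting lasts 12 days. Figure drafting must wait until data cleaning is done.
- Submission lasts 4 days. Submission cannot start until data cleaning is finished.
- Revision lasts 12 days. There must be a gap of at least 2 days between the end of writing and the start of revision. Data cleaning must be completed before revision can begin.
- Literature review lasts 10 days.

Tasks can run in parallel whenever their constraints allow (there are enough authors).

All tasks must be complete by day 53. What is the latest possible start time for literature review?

Revision must finish by day 53; it takes 12 days, so it must start by 53 − 12 = day 41.
Since revision (must start by day 41, minus 2-day gap → day 39) depends on it, writing must finish by day 39. Backing off its 6-day duration gives a latest start of day 33.
Since writing (must start by day 33, minus 2-day gap → day 31) depends on it, figure drafting must finish by day 31. Backing off its 12-day duration gives a latest start of day 19.
Submission has no dependents, so it just needs to finish by day 53. Starting by 53 − 4 = day 49 achieves that.
Data cleaning feeds figure drafting (must start by day 19); writing (must start by day 33); revision (must start by day 41); submission (must start by day 49). Taking the minimum, data cleaning must finish by day 19 and start by 19 − 8 = day 11.
Literature review feeds into data cleaning (must start by day 11, minus 1-day gap → day 10); so literature review must finish by day 10 and therefore start by day 0.

0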